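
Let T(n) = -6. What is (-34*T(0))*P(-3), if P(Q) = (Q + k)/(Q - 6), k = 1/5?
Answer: 952/15 ≈ 63.467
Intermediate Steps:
k = ⅕ (k = 1*(⅕) = ⅕ ≈ 0.20000)
P(Q) = (⅕ + Q)/(-6 + Q) (P(Q) = (Q + ⅕)/(Q - 6) = (⅕ + Q)/(-6 + Q))
(-34*T(0))*P(-3) = (-34*(-6))*((⅕ - 3)/(-6 - 3)) = 204*(-14/5/(-9)) = 204*(-⅑*(-14/5)) = 204*(14/45) = 952/15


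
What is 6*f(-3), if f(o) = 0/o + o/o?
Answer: 6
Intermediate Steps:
f(o) = 1 (f(o) = 0 + 1 = 1)
6*f(-3) = 6*1 = 6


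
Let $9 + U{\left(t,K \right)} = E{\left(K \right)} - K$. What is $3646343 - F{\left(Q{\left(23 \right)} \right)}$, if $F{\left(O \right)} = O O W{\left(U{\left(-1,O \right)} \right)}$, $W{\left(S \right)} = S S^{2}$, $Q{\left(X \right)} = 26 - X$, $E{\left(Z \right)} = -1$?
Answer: $3666116$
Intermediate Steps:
$U{\left(t,K \right)} = -10 - K$ ($U{\left(t,K \right)} = -9 - \left(1 + K\right) = -10 - K$)
$W{\left(S \right)} = S^{3}$
$F{\left(O \right)} = O^{2} \left(-10 - O\right)^{3}$ ($F{\left(O \right)} = O O \left(-10 - O\right)^{3} = O^{2} \left(-10 - O\right)^{3}$)
$3646343 - F{\left(Q{\left(23 \right)} \right)} = 3646343 - - \left(26 - 23\right)^{2} \left(10 + \left(26 - 23\right)\right)^{3} = 3646343 - - 3^{2} \left(10 + 3\right)^{3} = 3646343 - \left(-1\right) 9 \cdot 13^{3} = 3646343 - \left(-1\right) 9 \cdot 2197 = 3646343 - -19773 = 3646343 + 19773 = 3666116$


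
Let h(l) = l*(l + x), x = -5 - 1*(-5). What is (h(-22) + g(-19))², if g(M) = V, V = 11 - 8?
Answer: 237169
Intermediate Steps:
x = 0 (x = -5 + 5 = 0)
h(l) = l² (h(l) = l*(l + 0) = l*l = l²)
V = 3
g(M) = 3
(h(-22) + g(-19))² = ((-22)² + 3)² = (484 + 3)² = 487² = 237169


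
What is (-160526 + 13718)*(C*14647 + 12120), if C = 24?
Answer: -53386435584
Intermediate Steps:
(-160526 + 13718)*(C*14647 + 12120) = (-160526 + 13718)*(24*14647 + 12120) = -146808*(351528 + 12120) = -146808*363648 = -53386435584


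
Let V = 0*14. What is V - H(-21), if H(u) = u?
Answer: 21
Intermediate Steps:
V = 0
V - H(-21) = 0 - 1*(-21) = 0 + 21 = 21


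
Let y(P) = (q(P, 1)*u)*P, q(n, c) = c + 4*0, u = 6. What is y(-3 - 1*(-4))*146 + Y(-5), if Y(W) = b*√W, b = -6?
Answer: 876 - 6*I*√5 ≈ 876.0 - 13.416*I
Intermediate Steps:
Y(W) = -6*√W
q(n, c) = c (q(n, c) = c + 0 = c)
y(P) = 6*P (y(P) = (1*6)*P = 6*P)
y(-3 - 1*(-4))*146 + Y(-5) = (6*(-3 - 1*(-4)))*146 - 6*I*√5 = (6*(-3 + 4))*146 - 6*I*√5 = (6*1)*146 - 6*I*√5 = 6*146 - 6*I*√5 = 876 - 6*I*√5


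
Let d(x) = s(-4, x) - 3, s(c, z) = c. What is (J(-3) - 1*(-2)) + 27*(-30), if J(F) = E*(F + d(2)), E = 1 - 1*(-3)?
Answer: -848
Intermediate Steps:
E = 4 (E = 1 + 3 = 4)
d(x) = -7 (d(x) = -4 - 3 = -7)
J(F) = -28 + 4*F (J(F) = 4*(F - 7) = 4*(-7 + F) = -28 + 4*F)
(J(-3) - 1*(-2)) + 27*(-30) = ((-28 + 4*(-3)) - 1*(-2)) + 27*(-30) = ((-28 - 12) + 2) - 810 = (-40 + 2) - 810 = -38 - 810 = -848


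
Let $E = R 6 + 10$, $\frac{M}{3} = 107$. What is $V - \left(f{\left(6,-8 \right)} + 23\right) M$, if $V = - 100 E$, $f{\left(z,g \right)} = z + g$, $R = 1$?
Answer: $-8341$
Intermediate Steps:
$M = 321$ ($M = 3 \cdot 107 = 321$)
$E = 16$ ($E = 1 \cdot 6 + 10 = 6 + 10 = 16$)
$f{\left(z,g \right)} = g + z$
$V = -1600$ ($V = \left(-100\right) 16 = -1600$)
$V - \left(f{\left(6,-8 \right)} + 23\right) M = -1600 - \left(\left(-8 + 6\right) + 23\right) 321 = -1600 - \left(-2 + 23\right) 321 = -1600 - 21 \cdot 321 = -1600 - 6741 = -8341$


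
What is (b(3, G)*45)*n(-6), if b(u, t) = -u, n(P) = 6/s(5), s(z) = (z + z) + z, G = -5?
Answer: -54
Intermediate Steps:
s(z) = 3*z (s(z) = 2*z + z = 3*z)
n(P) = ⅖ (n(P) = 6/((3*5)) = 6/15 = 6*(1/15) = ⅖)
(b(3, G)*45)*n(-6) = (-1*3*45)*(⅖) = -3*45*(⅖) = -135*⅖ = -54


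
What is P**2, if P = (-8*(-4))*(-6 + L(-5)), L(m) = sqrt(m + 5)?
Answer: 36864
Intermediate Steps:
L(m) = sqrt(5 + m)
P = -192 (P = (-8*(-4))*(-6 + sqrt(5 - 5)) = 32*(-6 + sqrt(0)) = 32*(-6 + 0) = 32*(-6) = -192)
P**2 = (-192)**2 = 36864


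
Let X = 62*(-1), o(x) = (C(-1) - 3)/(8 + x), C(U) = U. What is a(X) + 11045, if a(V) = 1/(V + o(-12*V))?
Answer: 128751377/11657 ≈ 11045.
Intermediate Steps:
o(x) = -4/(8 + x) (o(x) = (-1 - 3)/(8 + x) = -4/(8 + x))
X = -62
a(V) = 1/(V - 4/(8 - 12*V))
a(X) + 11045 = (-2 + 3*(-62))/(1 - 62*(-2 + 3*(-62))) + 11045 = (-2 - 186)/(1 - 62*(-2 - 186)) + 11045 = -188/(1 - 62*(-188)) + 11045 = -188/(1 + 11656) + 11045 = -188/11657 + 11045 = 128751377/11657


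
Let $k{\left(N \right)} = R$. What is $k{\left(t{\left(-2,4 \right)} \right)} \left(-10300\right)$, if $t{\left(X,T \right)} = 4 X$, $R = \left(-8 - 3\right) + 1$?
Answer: $103000$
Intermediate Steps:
$R = -10$ ($R = -11 + 1 = -10$)
$k{\left(N \right)} = -10$
$k{\left(t{\left(-2,4 \right)} \right)} \left(-10300\right) = \left(-10\right) \left(-10300\right) = 103000$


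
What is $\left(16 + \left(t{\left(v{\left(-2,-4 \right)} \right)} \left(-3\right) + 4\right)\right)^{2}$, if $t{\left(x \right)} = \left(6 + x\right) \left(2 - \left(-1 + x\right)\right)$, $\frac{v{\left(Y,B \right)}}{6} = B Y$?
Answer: $53436100$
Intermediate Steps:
$v{\left(Y,B \right)} = 6 B Y$
$t{\left(x \right)} = \left(3 - x\right) \left(6 + x\right)$ ($t{\left(x \right)} = \left(6 + x\right) \left(3 - x\right) = \left(3 - x\right) \left(6 + x\right)$)
$\left(16 + \left(t{\left(v{\left(-2,-4 \right)} \right)} \left(-3\right) + 4\right)\right)^{2} = \left(16 + \left(\left(18 - \left(6 \left(-4\right) \left(-2\right)\right)^{2} - 3 \cdot 6 \left(-4\right) \left(-2\right)\right) \left(-3\right) + 4\right)\right)^{2} = \left(16 + \left(\left(18 - 48^{2} - 144\right) \left(-3\right) + 4\right)\right)^{2} = \left(16 + \left(\left(18 - 2304 - 144\right) \left(-3\right) + 4\right)\right)^{2} = \left(16 + \left(\left(-2430\right) \left(-3\right) + 4\right)\right)^{2} = \left(16 + \left(7290 + 4\right)\right)^{2} = \left(16 + 7294\right)^{2} = 7310^{2} = 53436100$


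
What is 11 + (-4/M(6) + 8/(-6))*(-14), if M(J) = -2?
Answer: 5/3 ≈ 1.6667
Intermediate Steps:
11 + (-4/M(6) + 8/(-6))*(-14) = 11 + (-4/(-2) + 8/(-6))*(-14) = 11 + (-4*(-½) + 8*(-⅙))*(-14) = 11 + (2 - 4/3)*(-14) = 11 + (⅔)*(-14) = 11 - 28/3 = 5/3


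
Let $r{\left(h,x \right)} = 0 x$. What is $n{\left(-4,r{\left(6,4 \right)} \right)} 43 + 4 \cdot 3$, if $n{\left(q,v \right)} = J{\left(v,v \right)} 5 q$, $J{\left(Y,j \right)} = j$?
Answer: $12$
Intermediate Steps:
$r{\left(h,x \right)} = 0$
$n{\left(q,v \right)} = 5 q v$ ($n{\left(q,v \right)} = v 5 q = 5 v q = 5 q v$)
$n{\left(-4,r{\left(6,4 \right)} \right)} 43 + 4 \cdot 3 = 5 \left(-4\right) 0 \cdot 43 + 4 \cdot 3 = 0 \cdot 43 + 12 = 0 + 12 = 12$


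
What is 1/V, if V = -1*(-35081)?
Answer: 1/35081 ≈ 2.8505e-5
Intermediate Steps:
V = 35081
1/V = 1/35081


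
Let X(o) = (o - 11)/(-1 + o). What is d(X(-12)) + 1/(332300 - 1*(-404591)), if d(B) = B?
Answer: 16948506/9579583 ≈ 1.7692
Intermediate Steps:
X(o) = (-11 + o)/(-1 + o)
d(X(-12)) + 1/(332300 - 1*(-404591)) = (-11 - 12)/(-1 - 12) + 1/(332300 - 1*(-404591)) = -23/(-13) + 1/(332300 + 404591) = -1/13*(-23) + 1/736891 = 23/13 + 1/736891 = 16948506/9579583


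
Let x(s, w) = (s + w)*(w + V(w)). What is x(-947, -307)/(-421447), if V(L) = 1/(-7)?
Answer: -2696100/2950129 ≈ -0.91389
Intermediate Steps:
V(L) = -⅐
x(s, w) = (-⅐ + w)*(s + w) (x(s, w) = (s + w)*(w - ⅐) = (s + w)*(-⅐ + w) = (-⅐ + w)*(s + w))
x(-947, -307)/(-421447) = ((-307)² - ⅐*(-947) - ⅐*(-307) - 947*(-307))/(-421447) = (94249 + 947/7 + 307/7 + 290729)*(-1/421447) = (2696100/7)*(-1/421447) = -2696100/2950129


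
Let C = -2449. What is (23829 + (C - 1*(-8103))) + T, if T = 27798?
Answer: 57281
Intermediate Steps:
(23829 + (C - 1*(-8103))) + T = (23829 + (-2449 - 1*(-8103))) + 27798 = (23829 + (-2449 + 8103)) + 27798 = (23829 + 5654) + 27798 = 29483 + 27798 = 57281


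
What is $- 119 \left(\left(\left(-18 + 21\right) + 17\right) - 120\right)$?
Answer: $11900$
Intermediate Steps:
$- 119 \left(\left(\left(-18 + 21\right) + 17\right) - 120\right) = - 119 \left(\left(3 + 17\right) - 120\right) = - 119 \left(20 - 120\right) = \left(-119\right) \left(-100\right) = 11900$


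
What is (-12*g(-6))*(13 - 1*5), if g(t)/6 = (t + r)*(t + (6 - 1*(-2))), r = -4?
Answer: 11520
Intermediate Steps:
g(t) = 6*(-4 + t)*(8 + t) (g(t) = 6*((t - 4)*(t + (6 - 1*(-2)))) = 6*((-4 + t)*(t + (6 + 2))) = 6*((-4 + t)*(t + 8)) = 6*((-4 + t)*(8 + t)) = 6*(-4 + t)*(8 + t))
(-12*g(-6))*(13 - 1*5) = (-12*(-192 + 6*(-6)**2 + 24*(-6)))*(13 - 1*5) = (-12*(-192 + 6*36 - 144))*(13 - 5) = -12*(-192 + 216 - 144)*8 = -12*(-120)*8 = 1440*8 = 11520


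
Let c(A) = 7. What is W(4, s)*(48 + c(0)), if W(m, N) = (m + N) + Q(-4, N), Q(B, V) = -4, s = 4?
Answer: 220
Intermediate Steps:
W(m, N) = -4 + N + m (W(m, N) = (m + N) - 4 = (N + m) - 4 = -4 + N + m)
W(4, s)*(48 + c(0)) = (-4 + 4 + 4)*(48 + 7) = 4*55 = 220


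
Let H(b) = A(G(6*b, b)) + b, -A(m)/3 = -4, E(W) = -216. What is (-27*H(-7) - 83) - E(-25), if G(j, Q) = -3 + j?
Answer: -2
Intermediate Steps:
A(m) = 12 (A(m) = -3*(-4) = 12)
H(b) = 12 + b
(-27*H(-7) - 83) - E(-25) = (-27*(12 - 7) - 83) - 1*(-216) = (-27*5 - 83) + 216 = (-135 - 83) + 216 = -218 + 216 = -2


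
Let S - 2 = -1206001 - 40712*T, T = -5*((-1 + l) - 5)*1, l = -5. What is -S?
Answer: 3445159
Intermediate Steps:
T = 55 (T = -5*((-1 - 5) - 5)*1 = -5*(-6 - 5)*1 = -5*(-11)*1 = 55*1 = 55)
S = -3445159 (S = 2 + (-1206001 - 40712*55) = 2 + (-1206001 - 1*2239160) = 2 + (-1206001 - 2239160) = 2 - 3445161 = -3445159)
-S = -1*(-3445159) = 3445159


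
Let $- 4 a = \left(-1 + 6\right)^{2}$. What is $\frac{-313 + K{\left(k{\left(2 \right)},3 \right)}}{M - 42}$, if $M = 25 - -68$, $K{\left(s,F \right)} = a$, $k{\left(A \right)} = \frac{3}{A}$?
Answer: $- \frac{1277}{204} \approx -6.2598$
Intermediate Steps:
$a = - \frac{25}{4}$ ($a = - \frac{\left(-1 + 6\right)^{2}}{4} = - \frac{5^{2}}{4} = \left(- \frac{1}{4}\right) 25 = - \frac{25}{4} \approx -6.25$)
$K{\left(s,F \right)} = - \frac{25}{4}$
$M = 93$ ($M = 25 + 68 = 93$)
$\frac{-313 + K{\left(k{\left(2 \right)},3 \right)}}{M - 42} = \frac{-313 - \frac{25}{4}}{93 - 42} = - \frac{1277}{4 \cdot 51} = \left(- \frac{1277}{4}\right) \frac{1}{51} = - \frac{1277}{204}$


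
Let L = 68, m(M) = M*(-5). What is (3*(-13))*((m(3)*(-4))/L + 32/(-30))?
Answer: 611/85 ≈ 7.1882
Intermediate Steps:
m(M) = -5*M
(3*(-13))*((m(3)*(-4))/L + 32/(-30)) = (3*(-13))*((-5*3*(-4))/68 + 32/(-30)) = -39*(-15*(-4)*(1/68) + 32*(-1/30)) = -39*(60*(1/68) - 16/15) = -39*(15/17 - 16/15) = -39*(-47/255) = 611/85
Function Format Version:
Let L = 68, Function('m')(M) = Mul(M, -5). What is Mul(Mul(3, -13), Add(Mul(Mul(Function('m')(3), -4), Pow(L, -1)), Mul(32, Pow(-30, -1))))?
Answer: Rational(611, 85) ≈ 7.1882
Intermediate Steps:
Function('m')(M) = Mul(-5, M)
Mul(Mul(3, -13), Add(Mul(Mul(Function('m')(3), -4), Pow(L, -1)), Mul(32, Pow(-30, -1)))) = Mul(Mul(3, -13), Add(Mul(Mul(Mul(-5, 3), -4), Pow(68, -1)), Mul(32, Pow(-30, -1)))) = Mul(-39, Add(Mul(Mul(-15, -4), Rational(1, 68)), Mul(32, Rational(-1, 30)))) = Mul(-39, Add(Mul(60, Rational(1, 68)), Rational(-16, 15))) = Mul(-39, Add(Rational(15, 17), Rational(-16, 15))) = Mul(-39, Rational(-47, 255)) = Rational(611, 85)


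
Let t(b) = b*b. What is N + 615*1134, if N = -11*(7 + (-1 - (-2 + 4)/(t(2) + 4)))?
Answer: 2789387/4 ≈ 6.9735e+5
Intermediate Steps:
t(b) = b²
N = -253/4 (N = -11*(7 + (-1 - (-2 + 4)/(2² + 4))) = -11*(7 + (-1 - 2/(4 + 4))) = -11*(7 + (-1 - 2/8)) = -11*(7 + (-1 - 1*¼)) = -11*(7 + (-1 - ¼)) = -11*(7 - 5/4) = -11*23/4 = -253/4 ≈ -63.250)
N + 615*1134 = -253/4 + 615*1134 = -253/4 + 697410 = 2789387/4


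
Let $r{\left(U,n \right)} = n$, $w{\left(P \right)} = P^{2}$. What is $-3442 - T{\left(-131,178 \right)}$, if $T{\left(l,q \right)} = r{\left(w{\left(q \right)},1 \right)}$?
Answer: $-3443$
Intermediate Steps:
$T{\left(l,q \right)} = 1$
$-3442 - T{\left(-131,178 \right)} = -3442 - 1 = -3443$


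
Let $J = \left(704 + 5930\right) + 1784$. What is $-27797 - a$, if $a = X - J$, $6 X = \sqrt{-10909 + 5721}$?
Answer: $-19379 - \frac{i \sqrt{1297}}{3} \approx -19379.0 - 12.005 i$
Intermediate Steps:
$J = 8418$ ($J = 6634 + 1784 = 8418$)
$X = \frac{i \sqrt{1297}}{3}$ ($X = \frac{\sqrt{-10909 + 5721}}{6} = \frac{\sqrt{-5188}}{6} = \frac{2 i \sqrt{1297}}{6} = \frac{i \sqrt{1297}}{3} \approx 12.005 i$)
$a = -8418 + \frac{i \sqrt{1297}}{3}$ ($a = \frac{i \sqrt{1297}}{3} - 8418 = -8418 + \frac{i \sqrt{1297}}{3} \approx -8418.0 + 12.005 i$)
$-27797 - a = -27797 - \left(-8418 + \frac{i \sqrt{1297}}{3}\right) = -27797 + \left(8418 - \frac{i \sqrt{1297}}{3}\right) = -19379 - \frac{i \sqrt{1297}}{3}$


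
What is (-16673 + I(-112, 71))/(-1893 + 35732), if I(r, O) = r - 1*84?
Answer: -16869/33839 ≈ -0.49851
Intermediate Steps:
I(r, O) = -84 + r (I(r, O) = r - 84 = -84 + r)
(-16673 + I(-112, 71))/(-1893 + 35732) = (-16673 + (-84 - 112))/(-1893 + 35732) = (-16673 - 196)/33839 = -16869*1/33839 = -16869/33839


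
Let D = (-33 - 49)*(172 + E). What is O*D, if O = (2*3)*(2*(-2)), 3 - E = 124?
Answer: 100368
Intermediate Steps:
E = -121 (E = 3 - 1*124 = 3 - 124 = -121)
D = -4182 (D = (-33 - 49)*(172 - 121) = -82*51 = -4182)
O = -24 (O = 6*(-4) = -24)
O*D = -24*(-4182) = 100368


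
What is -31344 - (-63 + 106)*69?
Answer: -34311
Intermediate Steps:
-31344 - (-63 + 106)*69 = -31344 - 43*69 = -31344 - 1*2967 = -31344 - 2967 = -34311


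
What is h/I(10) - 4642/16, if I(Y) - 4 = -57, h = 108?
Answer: -123877/424 ≈ -292.16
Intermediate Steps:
I(Y) = -53 (I(Y) = 4 - 57 = -53)
h/I(10) - 4642/16 = 108/(-53) - 4642/16 = 108*(-1/53) - 4642*1/16 = -108/53 - 2321/8 = -123877/424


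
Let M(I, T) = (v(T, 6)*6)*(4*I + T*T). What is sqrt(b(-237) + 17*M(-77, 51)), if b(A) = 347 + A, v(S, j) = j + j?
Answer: sqrt(2806742) ≈ 1675.3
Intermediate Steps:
v(S, j) = 2*j
M(I, T) = 72*T**2 + 288*I (M(I, T) = ((2*6)*6)*(4*I + T*T) = (12*6)*(4*I + T**2) = 72*(T**2 + 4*I) = 72*T**2 + 288*I)
sqrt(b(-237) + 17*M(-77, 51)) = sqrt((347 - 237) + 17*(72*51**2 + 288*(-77))) = sqrt(110 + 17*(72*2601 - 22176)) = sqrt(110 + 17*(187272 - 22176)) = sqrt(110 + 17*165096) = sqrt(110 + 2806632) = sqrt(2806742)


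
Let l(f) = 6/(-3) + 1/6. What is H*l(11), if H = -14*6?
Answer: 154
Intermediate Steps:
l(f) = -11/6 (l(f) = 6*(-⅓) + 1*(⅙) = -2 + ⅙ = -11/6)
H = -84
H*l(11) = -84*(-11/6) = 154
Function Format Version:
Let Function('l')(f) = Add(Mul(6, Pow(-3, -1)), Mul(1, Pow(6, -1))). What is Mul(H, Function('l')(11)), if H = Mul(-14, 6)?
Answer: 154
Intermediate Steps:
Function('l')(f) = Rational(-11, 6) (Function('l')(f) = Add(Mul(6, Rational(-1, 3)), Mul(1, Rational(1, 6))) = Add(-2, Rational(1, 6)) = Rational(-11, 6))
H = -84
Mul(H, Function('l')(11)) = Mul(-84, Rational(-11, 6)) = 154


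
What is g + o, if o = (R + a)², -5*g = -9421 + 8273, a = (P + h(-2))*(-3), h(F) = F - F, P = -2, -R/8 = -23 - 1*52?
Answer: 1837328/5 ≈ 3.6747e+5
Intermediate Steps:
R = 600 (R = -8*(-23 - 1*52) = -8*(-23 - 52) = -8*(-75) = 600)
h(F) = 0
a = 6 (a = (-2 + 0)*(-3) = -2*(-3) = 6)
g = 1148/5 (g = -(-9421 + 8273)/5 = -⅕*(-1148) = 1148/5 ≈ 229.60)
o = 367236 (o = (600 + 6)² = 606² = 367236)
g + o = 1148/5 + 367236 = 1837328/5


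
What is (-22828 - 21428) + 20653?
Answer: -23603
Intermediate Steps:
(-22828 - 21428) + 20653 = -44256 + 20653 = -23603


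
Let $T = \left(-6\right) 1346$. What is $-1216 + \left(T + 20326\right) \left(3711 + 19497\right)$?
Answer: $284296784$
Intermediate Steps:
$T = -8076$
$-1216 + \left(T + 20326\right) \left(3711 + 19497\right) = -1216 + \left(-8076 + 20326\right) \left(3711 + 19497\right) = -1216 + 12250 \cdot 23208 = -1216 + 284298000 = 284296784$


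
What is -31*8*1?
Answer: -248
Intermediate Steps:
-31*8*1 = -248*1 = -248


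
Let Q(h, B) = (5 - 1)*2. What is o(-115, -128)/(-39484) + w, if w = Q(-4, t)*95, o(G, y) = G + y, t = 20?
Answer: 30008083/39484 ≈ 760.01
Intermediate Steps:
Q(h, B) = 8 (Q(h, B) = 4*2 = 8)
w = 760 (w = 8*95 = 760)
o(-115, -128)/(-39484) + w = (-115 - 128)/(-39484) + 760 = -243*(-1/39484) + 760 = 243/39484 + 760 = 30008083/39484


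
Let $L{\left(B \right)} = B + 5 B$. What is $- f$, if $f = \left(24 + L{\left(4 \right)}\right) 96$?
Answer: $-4608$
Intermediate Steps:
$L{\left(B \right)} = 6 B$
$f = 4608$ ($f = \left(24 + 6 \cdot 4\right) 96 = \left(24 + 24\right) 96 = 48 \cdot 96 = 4608$)
$- f = \left(-1\right) 4608 = -4608$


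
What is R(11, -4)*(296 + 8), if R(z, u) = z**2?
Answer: 36784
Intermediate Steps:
R(11, -4)*(296 + 8) = 11**2*(296 + 8) = 121*304 = 36784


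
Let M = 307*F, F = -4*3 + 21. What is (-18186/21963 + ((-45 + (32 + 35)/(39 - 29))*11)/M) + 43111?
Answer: 8720261548097/202279230 ≈ 43110.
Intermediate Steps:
F = 9 (F = -12 + 21 = 9)
M = 2763 (M = 307*9 = 2763)
(-18186/21963 + ((-45 + (32 + 35)/(39 - 29))*11)/M) + 43111 = (-18186/21963 + ((-45 + (32 + 35)/(39 - 29))*11)/2763) + 43111 = (-18186*1/21963 + ((-45 + 67/10)*11)*(1/2763)) + 43111 = (-6062/7321 + ((-45 + 67*(⅒))*11)*(1/2763)) + 43111 = (-6062/7321 + ((-45 + 67/10)*11)*(1/2763)) + 43111 = (-6062/7321 - 383/10*11*(1/2763)) + 43111 = (-6062/7321 - 4213/10*1/2763) + 43111 = (-6062/7321 - 4213/27630) + 43111 = -198336433/202279230 + 43111 = 8720261548097/202279230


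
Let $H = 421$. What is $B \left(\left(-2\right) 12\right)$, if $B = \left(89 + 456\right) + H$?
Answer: $-23184$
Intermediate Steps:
$B = 966$ ($B = \left(89 + 456\right) + 421 = 545 + 421 = 966$)
$B \left(\left(-2\right) 12\right) = 966 \left(\left(-2\right) 12\right) = 966 \left(-24\right) = -23184$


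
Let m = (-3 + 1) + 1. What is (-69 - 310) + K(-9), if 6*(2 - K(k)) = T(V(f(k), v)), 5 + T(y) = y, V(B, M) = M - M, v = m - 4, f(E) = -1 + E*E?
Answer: -2257/6 ≈ -376.17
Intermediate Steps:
f(E) = -1 + E²
m = -1 (m = -2 + 1 = -1)
v = -5 (v = -1 - 4 = -5)
V(B, M) = 0
T(y) = -5 + y
K(k) = 17/6 (K(k) = 2 - (-5 + 0)/6 = 2 - ⅙*(-5) = 2 + ⅚ = 17/6)
(-69 - 310) + K(-9) = (-69 - 310) + 17/6 = -379 + 17/6 = -2257/6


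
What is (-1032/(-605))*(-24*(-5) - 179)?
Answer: -60888/605 ≈ -100.64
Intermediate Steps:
(-1032/(-605))*(-24*(-5) - 179) = (-1032*(-1/605))*(120 - 179) = (1032/605)*(-59) = -60888/605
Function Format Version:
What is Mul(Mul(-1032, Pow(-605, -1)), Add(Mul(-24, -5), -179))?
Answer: Rational(-60888, 605) ≈ -100.64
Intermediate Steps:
Mul(Mul(-1032, Pow(-605, -1)), Add(Mul(-24, -5), -179)) = Mul(Mul(-1032, Rational(-1, 605)), Add(120, -179)) = Mul(Rational(1032, 605), -59) = Rational(-60888, 605)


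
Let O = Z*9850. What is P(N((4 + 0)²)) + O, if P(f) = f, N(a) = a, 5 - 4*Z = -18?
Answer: 113307/2 ≈ 56654.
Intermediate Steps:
Z = 23/4 (Z = 5/4 - ¼*(-18) = 5/4 + 9/2 = 23/4 ≈ 5.7500)
O = 113275/2 (O = (23/4)*9850 = 113275/2 ≈ 56638.)
P(N((4 + 0)²)) + O = (4 + 0)² + 113275/2 = 4² + 113275/2 = 16 + 113275/2 = 113307/2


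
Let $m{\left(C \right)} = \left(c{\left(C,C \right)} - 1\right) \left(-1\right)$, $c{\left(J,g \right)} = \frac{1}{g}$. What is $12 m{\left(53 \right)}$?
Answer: $\frac{624}{53} \approx 11.774$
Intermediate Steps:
$m{\left(C \right)} = 1 - \frac{1}{C}$ ($m{\left(C \right)} = \left(\frac{1}{C} - 1\right) \left(-1\right) = \left(-1 + \frac{1}{C}\right) \left(-1\right) = 1 - \frac{1}{C}$)
$12 m{\left(53 \right)} = 12 \frac{-1 + 53}{53} = 12 \cdot \frac{1}{53} \cdot 52 = 12 \cdot \frac{52}{53} = \frac{624}{53}$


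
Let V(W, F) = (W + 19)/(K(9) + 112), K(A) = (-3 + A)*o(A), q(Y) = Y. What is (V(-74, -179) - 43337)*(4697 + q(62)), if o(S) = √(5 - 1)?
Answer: -25574118837/124 ≈ -2.0624e+8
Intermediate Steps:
o(S) = 2 (o(S) = √4 = 2)
K(A) = -6 + 2*A (K(A) = (-3 + A)*2 = -6 + 2*A)
V(W, F) = 19/124 + W/124 (V(W, F) = (W + 19)/((-6 + 2*9) + 112) = (19 + W)/((-6 + 18) + 112) = (19 + W)/(12 + 112) = (19 + W)/124 = (19 + W)*(1/124) = 19/124 + W/124)
(V(-74, -179) - 43337)*(4697 + q(62)) = ((19/124 + (1/124)*(-74)) - 43337)*(4697 + 62) = ((19/124 - 37/62) - 43337)*4759 = (-55/124 - 43337)*4759 = -5373843/124*4759 = -25574118837/124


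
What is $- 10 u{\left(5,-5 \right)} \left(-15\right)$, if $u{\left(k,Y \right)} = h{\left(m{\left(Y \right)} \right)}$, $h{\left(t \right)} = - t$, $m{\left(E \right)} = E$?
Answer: $750$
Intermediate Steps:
$u{\left(k,Y \right)} = - Y$
$- 10 u{\left(5,-5 \right)} \left(-15\right) = - 10 \left(\left(-1\right) \left(-5\right)\right) \left(-15\right) = \left(-10\right) 5 \left(-15\right) = \left(-50\right) \left(-15\right) = 750$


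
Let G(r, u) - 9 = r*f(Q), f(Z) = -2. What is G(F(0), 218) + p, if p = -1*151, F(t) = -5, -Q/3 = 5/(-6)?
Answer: -132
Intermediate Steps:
Q = 5/2 (Q = -15/(-6) = -15*(-1)/6 = -3*(-⅚) = 5/2 ≈ 2.5000)
G(r, u) = 9 - 2*r (G(r, u) = 9 + r*(-2) = 9 - 2*r)
p = -151
G(F(0), 218) + p = (9 - 2*(-5)) - 151 = (9 + 10) - 151 = 19 - 151 = -132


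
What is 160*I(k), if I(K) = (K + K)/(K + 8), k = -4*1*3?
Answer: 960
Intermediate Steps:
k = -12 (k = -4*3 = -12)
I(K) = 2*K/(8 + K) (I(K) = (2*K)/(8 + K) = 2*K/(8 + K))
160*I(k) = 160*(2*(-12)/(8 - 12)) = 160*(2*(-12)/(-4)) = 160*(2*(-12)*(-¼)) = 160*6 = 960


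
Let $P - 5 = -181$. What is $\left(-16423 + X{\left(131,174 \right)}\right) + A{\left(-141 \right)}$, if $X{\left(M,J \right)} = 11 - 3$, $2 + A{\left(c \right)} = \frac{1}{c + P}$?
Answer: $- \frac{5204190}{317} \approx -16417.0$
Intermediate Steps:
$P = -176$ ($P = 5 - 181 = -176$)
$A{\left(c \right)} = -2 + \frac{1}{-176 + c}$ ($A{\left(c \right)} = -2 + \frac{1}{c - 176} = -2 + \frac{1}{-176 + c}$)
$X{\left(M,J \right)} = 8$ ($X{\left(M,J \right)} = 11 - 3 = 8$)
$\left(-16423 + X{\left(131,174 \right)}\right) + A{\left(-141 \right)} = \left(-16423 + 8\right) + \frac{353 - -282}{-176 - 141} = -16415 + \frac{353 + 282}{-317} = -16415 - \frac{635}{317} = - \frac{5204190}{317}$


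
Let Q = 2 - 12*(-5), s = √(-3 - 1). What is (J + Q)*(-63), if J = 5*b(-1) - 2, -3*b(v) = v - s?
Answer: -3885 - 210*I ≈ -3885.0 - 210.0*I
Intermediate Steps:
s = 2*I (s = √(-4) = 2*I ≈ 2.0*I)
b(v) = -v/3 + 2*I/3 (b(v) = -(v - 2*I)/3 = -v/3 + 2*I/3)
J = -⅓ + 10*I/3 (J = 5*(-⅓*(-1) + 2*I/3) - 2 = 5*(⅓ + 2*I/3) - 2 = (5/3 + 10*I/3) - 2 = -⅓ + 10*I/3 ≈ -0.33333 + 3.3333*I)
Q = 62 (Q = 2 - 2*(-30) = 2 + 60 = 62)
(J + Q)*(-63) = ((-⅓ + 10*I/3) + 62)*(-63) = (185/3 + 10*I/3)*(-63) = -3885 - 210*I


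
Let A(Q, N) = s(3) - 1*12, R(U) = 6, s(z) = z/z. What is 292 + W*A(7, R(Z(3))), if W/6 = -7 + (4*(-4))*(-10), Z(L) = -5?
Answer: -9806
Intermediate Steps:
s(z) = 1
A(Q, N) = -11 (A(Q, N) = 1 - 1*12 = 1 - 12 = -11)
W = 918 (W = 6*(-7 + (4*(-4))*(-10)) = 6*(-7 - 16*(-10)) = 6*(-7 + 160) = 6*153 = 918)
292 + W*A(7, R(Z(3))) = 292 + 918*(-11) = 292 - 10098 = -9806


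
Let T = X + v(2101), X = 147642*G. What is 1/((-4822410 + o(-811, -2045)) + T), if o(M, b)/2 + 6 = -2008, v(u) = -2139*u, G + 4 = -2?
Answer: -1/10206329 ≈ -9.7978e-8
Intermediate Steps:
G = -6 (G = -4 - 2 = -6)
o(M, b) = -4028 (o(M, b) = -12 + 2*(-2008) = -12 - 4016 = -4028)
X = -885852 (X = 147642*(-6) = -885852)
T = -5379891 (T = -885852 - 2139*2101 = -885852 - 4494039 = -5379891)
1/((-4822410 + o(-811, -2045)) + T) = 1/((-4822410 - 4028) - 5379891) = 1/(-4826438 - 5379891) = 1/(-10206329) = -1/10206329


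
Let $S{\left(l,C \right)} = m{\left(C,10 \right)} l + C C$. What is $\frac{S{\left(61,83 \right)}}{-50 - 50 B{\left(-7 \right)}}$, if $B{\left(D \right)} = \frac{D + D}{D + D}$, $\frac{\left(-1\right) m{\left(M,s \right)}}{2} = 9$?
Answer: $- \frac{5791}{100} \approx -57.91$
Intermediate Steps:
$m{\left(M,s \right)} = -18$ ($m{\left(M,s \right)} = \left(-2\right) 9 = -18$)
$B{\left(D \right)} = 1$ ($B{\left(D \right)} = \frac{2 D}{2 D} = 2 D \frac{1}{2 D} = 1$)
$S{\left(l,C \right)} = C^{2} - 18 l$ ($S{\left(l,C \right)} = - 18 l + C C = - 18 l + C^{2} = C^{2} - 18 l$)
$\frac{S{\left(61,83 \right)}}{-50 - 50 B{\left(-7 \right)}} = \frac{83^{2} - 1098}{-50 - 50} = \frac{6889 - 1098}{-50 - 50} = \frac{5791}{-100} = 5791 \left(- \frac{1}{100}\right) = - \frac{5791}{100}$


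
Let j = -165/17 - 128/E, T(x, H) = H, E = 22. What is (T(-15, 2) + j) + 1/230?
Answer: -581483/43010 ≈ -13.520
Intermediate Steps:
j = -2903/187 (j = -165/17 - 128/22 = -165*1/17 - 128*1/22 = -165/17 - 64/11 = -2903/187 ≈ -15.524)
(T(-15, 2) + j) + 1/230 = (2 - 2903/187) + 1/230 = -2529/187 + 1/230 = -581483/43010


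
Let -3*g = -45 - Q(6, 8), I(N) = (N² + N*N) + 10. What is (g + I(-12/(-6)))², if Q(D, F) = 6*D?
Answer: 2025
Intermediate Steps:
I(N) = 10 + 2*N² (I(N) = (N² + N²) + 10 = 2*N² + 10 = 10 + 2*N²)
g = 27 (g = -(-45 - 6*6)/3 = -(-45 - 1*36)/3 = -(-45 - 36)/3 = -⅓*(-81) = 27)
(g + I(-12/(-6)))² = (27 + (10 + 2*(-12/(-6))²))² = (27 + (10 + 2*(-12*(-⅙))²))² = (27 + (10 + 2*2²))² = (27 + (10 + 2*4))² = (27 + (10 + 8))² = (27 + 18)² = 45² = 2025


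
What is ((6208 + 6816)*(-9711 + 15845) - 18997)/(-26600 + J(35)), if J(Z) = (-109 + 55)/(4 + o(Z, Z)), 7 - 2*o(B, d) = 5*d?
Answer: -3194808760/1063973 ≈ -3002.7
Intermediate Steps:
o(B, d) = 7/2 - 5*d/2
J(Z) = -54/(15/2 - 5*Z/2) (J(Z) = (-109 + 55)/(4 + (7/2 - 5*Z/2)) = -54/(15/2 - 5*Z/2))
((6208 + 6816)*(-9711 + 15845) - 18997)/(-26600 + J(35)) = ((6208 + 6816)*(-9711 + 15845) - 18997)/(-26600 + 108/(5*(-3 + 35))) = (13024*6134 - 18997)/(-26600 + (108/5)/32) = (79889216 - 18997)/(-26600 + (108/5)*(1/32)) = 79870219/(-26600 + 27/40) = 79870219/(-1063973/40) = 79870219*(-40/1063973) = -3194808760/1063973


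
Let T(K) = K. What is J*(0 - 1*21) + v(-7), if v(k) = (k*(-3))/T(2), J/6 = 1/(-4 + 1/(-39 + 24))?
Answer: 5061/122 ≈ 41.484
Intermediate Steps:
J = -90/61 (J = 6/(-4 + 1/(-39 + 24)) = 6/(-4 + 1/(-15)) = 6/(-4 - 1/15) = 6/(-61/15) = 6*(-15/61) = -90/61 ≈ -1.4754)
v(k) = -3*k/2 (v(k) = (k*(-3))/2 = -3*k*(1/2) = -3*k/2)
J*(0 - 1*21) + v(-7) = -90*(0 - 1*21)/61 - 3/2*(-7) = -90*(0 - 21)/61 + 21/2 = -90/61*(-21) + 21/2 = 1890/61 + 21/2 = 5061/122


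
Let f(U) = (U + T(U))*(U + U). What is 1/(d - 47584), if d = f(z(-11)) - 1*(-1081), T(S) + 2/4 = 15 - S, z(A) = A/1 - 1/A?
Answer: -11/515013 ≈ -2.1359e-5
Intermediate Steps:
z(A) = A - 1/A (z(A) = A*1 - 1/A = A - 1/A)
T(S) = 29/2 - S (T(S) = -½ + (15 - S) = 29/2 - S)
f(U) = 29*U (f(U) = (U + (29/2 - U))*(U + U) = 29*(2*U)/2 = 29*U)
d = 8411/11 (d = 29*(-11 - 1/(-11)) - 1*(-1081) = 29*(-11 - 1*(-1/11)) + 1081 = 29*(-11 + 1/11) + 1081 = 29*(-120/11) + 1081 = -3480/11 + 1081 = 8411/11 ≈ 764.64)
1/(d - 47584) = 1/(8411/11 - 47584) = 1/(-515013/11) = -11/515013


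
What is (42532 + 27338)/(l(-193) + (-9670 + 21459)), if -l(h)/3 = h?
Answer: 34935/6184 ≈ 5.6493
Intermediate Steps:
l(h) = -3*h
(42532 + 27338)/(l(-193) + (-9670 + 21459)) = (42532 + 27338)/(-3*(-193) + (-9670 + 21459)) = 69870/(579 + 11789) = 69870/12368 = 69870*(1/12368) = 34935/6184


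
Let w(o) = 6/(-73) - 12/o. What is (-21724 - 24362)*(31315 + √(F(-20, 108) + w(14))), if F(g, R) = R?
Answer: -1443183090 - 92172*√6988947/511 ≈ -1.4437e+9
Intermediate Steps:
w(o) = -6/73 - 12/o (w(o) = 6*(-1/73) - 12/o = -6/73 - 12/o)
(-21724 - 24362)*(31315 + √(F(-20, 108) + w(14))) = (-21724 - 24362)*(31315 + √(108 + (-6/73 - 12/14))) = -46086*(31315 + √(108 + (-6/73 - 12*1/14))) = -46086*(31315 + √(108 + (-6/73 - 6/7))) = -46086*(31315 + √(108 - 480/511)) = -46086*(31315 + √(54708/511)) = -46086*(31315 + 2*√6988947/511) = -1443183090 - 92172*√6988947/511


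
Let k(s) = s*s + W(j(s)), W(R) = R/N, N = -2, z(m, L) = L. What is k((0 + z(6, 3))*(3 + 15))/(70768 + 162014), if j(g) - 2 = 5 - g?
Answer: 5879/465564 ≈ 0.012628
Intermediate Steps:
j(g) = 7 - g (j(g) = 2 + (5 - g) = 7 - g)
W(R) = -R/2 (W(R) = R/(-2) = R*(-1/2) = -R/2)
k(s) = -7/2 + s**2 + s/2 (k(s) = s*s - (7 - s)/2 = s**2 + (-7/2 + s/2) = -7/2 + s**2 + s/2)
k((0 + z(6, 3))*(3 + 15))/(70768 + 162014) = (-7/2 + ((0 + 3)*(3 + 15))**2 + ((0 + 3)*(3 + 15))/2)/(70768 + 162014) = (-7/2 + (3*18)**2 + (3*18)/2)/232782 = (-7/2 + 54**2 + (1/2)*54)*(1/232782) = (-7/2 + 2916 + 27)*(1/232782) = (5879/2)*(1/232782) = 5879/465564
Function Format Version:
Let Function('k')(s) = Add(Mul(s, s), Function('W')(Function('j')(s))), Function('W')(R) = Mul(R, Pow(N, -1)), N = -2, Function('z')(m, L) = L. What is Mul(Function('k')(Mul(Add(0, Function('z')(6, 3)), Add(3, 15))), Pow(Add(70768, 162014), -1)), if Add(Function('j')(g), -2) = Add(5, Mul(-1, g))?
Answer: Rational(5879, 465564) ≈ 0.012628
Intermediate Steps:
Function('j')(g) = Add(7, Mul(-1, g)) (Function('j')(g) = Add(2, Add(5, Mul(-1, g))) = Add(7, Mul(-1, g)))
Function('W')(R) = Mul(Rational(-1, 2), R) (Function('W')(R) = Mul(R, Pow(-2, -1)) = Mul(R, Rational(-1, 2)) = Mul(Rational(-1, 2), R))
Function('k')(s) = Add(Rational(-7, 2), Pow(s, 2), Mul(Rational(1, 2), s)) (Function('k')(s) = Add(Mul(s, s), Mul(Rational(-1, 2), Add(7, Mul(-1, s)))) = Add(Pow(s, 2), Add(Rational(-7, 2), Mul(Rational(1, 2), s))) = Add(Rational(-7, 2), Pow(s, 2), Mul(Rational(1, 2), s)))
Mul(Function('k')(Mul(Add(0, Function('z')(6, 3)), Add(3, 15))), Pow(Add(70768, 162014), -1)) = Mul(Add(Rational(-7, 2), Pow(Mul(Add(0, 3), Add(3, 15)), 2), Mul(Rational(1, 2), Mul(Add(0, 3), Add(3, 15)))), Pow(Add(70768, 162014), -1)) = Mul(Add(Rational(-7, 2), Pow(Mul(3, 18), 2), Mul(Rational(1, 2), Mul(3, 18))), Pow(232782, -1)) = Mul(Add(Rational(-7, 2), Pow(54, 2), Mul(Rational(1, 2), 54)), Rational(1, 232782)) = Mul(Add(Rational(-7, 2), 2916, 27), Rational(1, 232782)) = Mul(Rational(5879, 2), Rational(1, 232782)) = Rational(5879, 465564)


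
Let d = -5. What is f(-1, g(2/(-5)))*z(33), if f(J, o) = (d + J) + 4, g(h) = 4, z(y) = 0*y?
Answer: 0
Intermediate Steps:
z(y) = 0
f(J, o) = -1 + J (f(J, o) = (-5 + J) + 4 = -1 + J)
f(-1, g(2/(-5)))*z(33) = (-1 - 1)*0 = -2*0 = 0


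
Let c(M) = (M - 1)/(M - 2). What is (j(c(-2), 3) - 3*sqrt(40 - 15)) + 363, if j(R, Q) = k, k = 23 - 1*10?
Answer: 361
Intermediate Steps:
c(M) = (-1 + M)/(-2 + M)
k = 13 (k = 23 - 10 = 13)
j(R, Q) = 13
(j(c(-2), 3) - 3*sqrt(40 - 15)) + 363 = (13 - 3*sqrt(40 - 15)) + 363 = (13 - 3*sqrt(25)) + 363 = (13 - 3*5) + 363 = (13 - 15) + 363 = -2 + 363 = 361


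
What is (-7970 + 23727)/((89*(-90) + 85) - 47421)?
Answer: -15757/55346 ≈ -0.28470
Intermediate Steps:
(-7970 + 23727)/((89*(-90) + 85) - 47421) = 15757/((-8010 + 85) - 47421) = 15757/(-7925 - 47421) = 15757/(-55346) = 15757*(-1/55346) = -15757/55346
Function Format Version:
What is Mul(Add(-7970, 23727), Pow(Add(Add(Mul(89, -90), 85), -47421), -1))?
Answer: Rational(-15757, 55346) ≈ -0.28470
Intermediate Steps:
Mul(Add(-7970, 23727), Pow(Add(Add(Mul(89, -90), 85), -47421), -1)) = Mul(15757, Pow(Add(Add(-8010, 85), -47421), -1)) = Mul(15757, Pow(Add(-7925, -47421), -1)) = Mul(15757, Pow(-55346, -1)) = Mul(15757, Rational(-1, 55346)) = Rational(-15757, 55346)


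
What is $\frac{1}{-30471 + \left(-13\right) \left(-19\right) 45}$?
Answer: $- \frac{1}{19356} \approx -5.1664 \cdot 10^{-5}$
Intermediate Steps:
$\frac{1}{-30471 + \left(-13\right) \left(-19\right) 45} = \frac{1}{-30471 + 247 \cdot 45} = \frac{1}{-30471 + 11115} = \frac{1}{-19356} = - \frac{1}{19356}$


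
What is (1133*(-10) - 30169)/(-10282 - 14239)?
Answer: 41499/24521 ≈ 1.6924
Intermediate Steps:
(1133*(-10) - 30169)/(-10282 - 14239) = (-11330 - 30169)/(-24521) = -41499*(-1/24521) = 41499/24521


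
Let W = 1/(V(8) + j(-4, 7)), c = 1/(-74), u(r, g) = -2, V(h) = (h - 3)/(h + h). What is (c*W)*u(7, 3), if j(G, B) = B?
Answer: 16/4329 ≈ 0.0036960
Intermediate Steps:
V(h) = (-3 + h)/(2*h) (V(h) = (-3 + h)/((2*h)) = (-3 + h)*(1/(2*h)) = (-3 + h)/(2*h))
c = -1/74 ≈ -0.013514
W = 16/117 (W = 1/((½)*(-3 + 8)/8 + 7) = 1/((½)*(⅛)*5 + 7) = 1/(5/16 + 7) = 1/(117/16) = 16/117 ≈ 0.13675)
(c*W)*u(7, 3) = -1/74*16/117*(-2) = -8/4329*(-2) = 16/4329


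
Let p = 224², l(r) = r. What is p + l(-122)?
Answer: 50054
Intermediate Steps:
p = 50176
p + l(-122) = 50176 - 122 = 50054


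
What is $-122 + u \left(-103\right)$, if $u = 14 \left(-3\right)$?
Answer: $4204$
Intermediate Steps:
$u = -42$
$-122 + u \left(-103\right) = -122 - -4326 = -122 + 4326 = 4204$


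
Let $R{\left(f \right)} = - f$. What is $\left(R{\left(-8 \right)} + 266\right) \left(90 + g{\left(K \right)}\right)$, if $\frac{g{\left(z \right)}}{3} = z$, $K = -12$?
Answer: $14796$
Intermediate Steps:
$g{\left(z \right)} = 3 z$
$\left(R{\left(-8 \right)} + 266\right) \left(90 + g{\left(K \right)}\right) = \left(\left(-1\right) \left(-8\right) + 266\right) \left(90 + 3 \left(-12\right)\right) = \left(8 + 266\right) \left(90 - 36\right) = 274 \cdot 54 = 14796$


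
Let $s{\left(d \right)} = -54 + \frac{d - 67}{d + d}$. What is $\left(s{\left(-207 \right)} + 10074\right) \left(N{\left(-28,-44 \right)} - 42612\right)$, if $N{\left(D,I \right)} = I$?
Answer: $- \frac{88480359712}{207} \approx -4.2744 \cdot 10^{8}$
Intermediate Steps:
$s{\left(d \right)} = -54 + \frac{-67 + d}{2 d}$
$\left(s{\left(-207 \right)} + 10074\right) \left(N{\left(-28,-44 \right)} - 42612\right) = \left(\frac{-67 - -22149}{2 \left(-207\right)} + 10074\right) \left(-44 - 42612\right) = \left(\frac{1}{2} \left(- \frac{1}{207}\right) \left(-67 + 22149\right) + 10074\right) \left(-42656\right) = \left(\frac{1}{2} \left(- \frac{1}{207}\right) 22082 + 10074\right) \left(-42656\right) = \left(- \frac{11041}{207} + 10074\right) \left(-42656\right) = \frac{2074277}{207} \left(-42656\right) = - \frac{88480359712}{207}$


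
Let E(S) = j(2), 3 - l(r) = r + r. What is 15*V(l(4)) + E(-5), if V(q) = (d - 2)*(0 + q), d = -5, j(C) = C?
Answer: 527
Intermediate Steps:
l(r) = 3 - 2*r (l(r) = 3 - (r + r) = 3 - 2*r)
V(q) = -7*q (V(q) = (-5 - 2)*(0 + q) = -7*q)
E(S) = 2
15*V(l(4)) + E(-5) = 15*(-7*(3 - 2*4)) + 2 = 15*(-7*(3 - 8)) + 2 = 15*(-7*(-5)) + 2 = 15*35 + 2 = 525 + 2 = 527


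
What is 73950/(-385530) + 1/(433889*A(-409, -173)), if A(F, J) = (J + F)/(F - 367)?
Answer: -3208557751/16727722617 ≈ -0.19181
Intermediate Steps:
A(F, J) = (F + J)/(-367 + F)
73950/(-385530) + 1/(433889*A(-409, -173)) = 73950/(-385530) + 1/(433889*(((-409 - 173)/(-367 - 409)))) = 73950*(-1/385530) + 1/(433889*((-582/(-776)))) = -2465/12851 + 1/(433889*((-1/776*(-582)))) = -2465/12851 + 1/(433889*(3/4)) = -2465/12851 + (1/433889)*(4/3) = -2465/12851 + 4/1301667 = -3208557751/16727722617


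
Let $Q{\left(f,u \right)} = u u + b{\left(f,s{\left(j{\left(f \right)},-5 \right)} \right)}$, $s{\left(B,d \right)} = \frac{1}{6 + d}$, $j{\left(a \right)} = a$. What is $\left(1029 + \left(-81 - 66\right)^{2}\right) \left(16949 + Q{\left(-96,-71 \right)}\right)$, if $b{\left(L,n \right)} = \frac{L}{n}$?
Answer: $495636372$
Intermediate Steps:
$Q{\left(f,u \right)} = f + u^{2}$ ($Q{\left(f,u \right)} = u u + \frac{f}{\frac{1}{6 - 5}} = u^{2} + \frac{f}{1^{-1}} = u^{2} + \frac{f}{1} = u^{2} + f 1 = u^{2} + f = f + u^{2}$)
$\left(1029 + \left(-81 - 66\right)^{2}\right) \left(16949 + Q{\left(-96,-71 \right)}\right) = \left(1029 + \left(-81 - 66\right)^{2}\right) \left(16949 - \left(96 - \left(-71\right)^{2}\right)\right) = \left(1029 + \left(-147\right)^{2}\right) \left(16949 + \left(-96 + 5041\right)\right) = \left(1029 + 21609\right) \left(16949 + 4945\right) = 22638 \cdot 21894 = 495636372$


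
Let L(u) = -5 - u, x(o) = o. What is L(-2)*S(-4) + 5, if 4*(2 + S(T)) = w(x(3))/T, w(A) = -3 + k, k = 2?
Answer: 173/16 ≈ 10.813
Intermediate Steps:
w(A) = -1 (w(A) = -3 + 2 = -1)
S(T) = -2 - 1/(4*T) (S(T) = -2 + (-1/T)/4 = -2 - 1/(4*T))
L(-2)*S(-4) + 5 = (-5 - 1*(-2))*(-2 - ¼/(-4)) + 5 = (-5 + 2)*(-2 - ¼*(-¼)) + 5 = -3*(-2 + 1/16) + 5 = -3*(-31/16) + 5 = 93/16 + 5 = 173/16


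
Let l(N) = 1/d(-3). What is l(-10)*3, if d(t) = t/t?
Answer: 3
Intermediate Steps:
d(t) = 1
l(N) = 1 (l(N) = 1/1 = 1)
l(-10)*3 = 1*3 = 3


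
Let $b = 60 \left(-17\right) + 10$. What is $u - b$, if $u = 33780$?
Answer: $34790$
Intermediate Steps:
$b = -1010$ ($b = -1020 + 10 = -1010$)
$u - b = 33780 - -1010 = 33780 + 1010 = 34790$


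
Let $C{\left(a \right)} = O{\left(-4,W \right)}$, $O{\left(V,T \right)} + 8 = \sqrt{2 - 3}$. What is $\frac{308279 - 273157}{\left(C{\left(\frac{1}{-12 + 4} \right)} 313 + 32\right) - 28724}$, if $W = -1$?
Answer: $- \frac{1095665912}{973288385} - \frac{10993186 i}{973288385} \approx -1.1257 - 0.011295 i$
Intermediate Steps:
$O{\left(V,T \right)} = -8 + i$ ($O{\left(V,T \right)} = -8 + \sqrt{2 - 3} = -8 + \sqrt{-1} = -8 + i$)
$C{\left(a \right)} = -8 + i$
$\frac{308279 - 273157}{\left(C{\left(\frac{1}{-12 + 4} \right)} 313 + 32\right) - 28724} = \frac{308279 - 273157}{\left(\left(-8 + i\right) 313 + 32\right) - 28724} = \frac{35122}{\left(\left(-2504 + 313 i\right) + 32\right) - 28724} = \frac{35122}{\left(-2472 + 313 i\right) - 28724} = \frac{35122}{-31196 + 313 i} = 35122 \frac{-31196 - 313 i}{973288385} = \frac{35122 \left(-31196 - 313 i\right)}{973288385}$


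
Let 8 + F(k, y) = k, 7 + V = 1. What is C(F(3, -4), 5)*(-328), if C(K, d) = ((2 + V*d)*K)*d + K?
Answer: -227960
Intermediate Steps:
V = -6 (V = -7 + 1 = -6)
F(k, y) = -8 + k
C(K, d) = K + K*d*(2 - 6*d) (C(K, d) = ((2 - 6*d)*K)*d + K = (K*(2 - 6*d))*d + K = K*d*(2 - 6*d) + K = K + K*d*(2 - 6*d))
C(F(3, -4), 5)*(-328) = ((-8 + 3)*(1 - 6*5² + 2*5))*(-328) = -5*(1 - 6*25 + 10)*(-328) = -5*(1 - 150 + 10)*(-328) = -5*(-139)*(-328) = 695*(-328) = -227960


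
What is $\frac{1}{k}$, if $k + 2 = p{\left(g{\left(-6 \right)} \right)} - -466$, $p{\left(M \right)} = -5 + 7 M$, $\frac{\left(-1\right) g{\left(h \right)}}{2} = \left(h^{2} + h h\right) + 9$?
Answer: $- \frac{1}{675} \approx -0.0014815$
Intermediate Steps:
$g{\left(h \right)} = -18 - 4 h^{2}$ ($g{\left(h \right)} = - 2 \left(\left(h^{2} + h h\right) + 9\right) = - 2 \left(\left(h^{2} + h^{2}\right) + 9\right) = - 2 \left(2 h^{2} + 9\right) = - 2 \left(9 + 2 h^{2}\right) = -18 - 4 h^{2}$)
$k = -675$ ($k = -2 + \left(\left(-5 + 7 \left(-18 - 4 \left(-6\right)^{2}\right)\right) - -466\right) = -2 + \left(\left(-5 + 7 \left(-18 - 144\right)\right) + 466\right) = -2 + \left(\left(-5 + 7 \left(-162\right)\right) + 466\right) = -2 + \left(\left(-5 - 1134\right) + 466\right) = -2 + \left(-1139 + 466\right) = -2 - 673 = -675$)
$\frac{1}{k} = \frac{1}{-675} = - \frac{1}{675}$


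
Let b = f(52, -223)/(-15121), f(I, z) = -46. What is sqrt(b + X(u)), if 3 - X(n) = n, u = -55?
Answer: 2*sqrt(3315521186)/15121 ≈ 7.6160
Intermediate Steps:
X(n) = 3 - n
b = 46/15121 (b = -46/(-15121) = -46*(-1/15121) = 46/15121 ≈ 0.0030421)
sqrt(b + X(u)) = sqrt(46/15121 + (3 - 1*(-55))) = sqrt(46/15121 + (3 + 55)) = sqrt(46/15121 + 58) = sqrt(877064/15121) = 2*sqrt(3315521186)/15121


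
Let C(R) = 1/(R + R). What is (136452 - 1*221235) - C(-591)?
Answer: -100213505/1182 ≈ -84783.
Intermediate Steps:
C(R) = 1/(2*R)
(136452 - 1*221235) - C(-591) = (136452 - 1*221235) - 1/(2*(-591)) = (136452 - 221235) - (-1)/(2*591) = -84783 - 1*(-1/1182) = -84783 + 1/1182 = -100213505/1182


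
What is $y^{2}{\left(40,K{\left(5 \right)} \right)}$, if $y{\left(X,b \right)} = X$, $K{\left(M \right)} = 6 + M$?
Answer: $1600$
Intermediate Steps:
$y^{2}{\left(40,K{\left(5 \right)} \right)} = 40^{2} = 1600$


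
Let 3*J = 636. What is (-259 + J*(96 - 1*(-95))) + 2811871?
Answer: 2852104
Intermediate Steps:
J = 212 (J = (1/3)*636 = 212)
(-259 + J*(96 - 1*(-95))) + 2811871 = (-259 + 212*(96 - 1*(-95))) + 2811871 = (-259 + 212*(96 + 95)) + 2811871 = (-259 + 212*191) + 2811871 = (-259 + 40492) + 2811871 = 40233 + 2811871 = 2852104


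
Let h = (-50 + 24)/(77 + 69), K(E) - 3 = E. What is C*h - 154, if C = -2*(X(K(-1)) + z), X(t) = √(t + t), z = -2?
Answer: -154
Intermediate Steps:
K(E) = 3 + E
X(t) = √2*√t (X(t) = √(2*t) = √2*√t)
h = -13/73 (h = -26/146 = -26*1/146 = -13/73 ≈ -0.17808)
C = 0 (C = -2*(√2*√(3 - 1) - 2) = -2*(√2*√2 - 2) = -2*(2 - 2) = -2*0 = 0)
C*h - 154 = 0*(-13/73) - 154 = 0 - 154 = -154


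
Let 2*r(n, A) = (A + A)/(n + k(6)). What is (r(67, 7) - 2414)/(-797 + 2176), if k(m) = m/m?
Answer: -164145/93772 ≈ -1.7505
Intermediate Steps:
k(m) = 1
r(n, A) = A/(1 + n) (r(n, A) = ((A + A)/(n + 1))/2 = ((2*A)/(1 + n))/2 = (2*A/(1 + n))/2 = A/(1 + n))
(r(67, 7) - 2414)/(-797 + 2176) = (7/(1 + 67) - 2414)/(-797 + 2176) = (7/68 - 2414)/1379 = (7*(1/68) - 2414)*(1/1379) = (7/68 - 2414)*(1/1379) = -164145/68*1/1379 = -164145/93772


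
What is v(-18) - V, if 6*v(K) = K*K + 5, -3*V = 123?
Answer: 575/6 ≈ 95.833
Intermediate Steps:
V = -41 (V = -1/3*123 = -41)
v(K) = 5/6 + K**2/6 (v(K) = (K*K + 5)/6 = (K**2 + 5)/6 = (5 + K**2)/6 = 5/6 + K**2/6)
v(-18) - V = (5/6 + (1/6)*(-18)**2) - 1*(-41) = (5/6 + (1/6)*324) + 41 = (5/6 + 54) + 41 = 329/6 + 41 = 575/6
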